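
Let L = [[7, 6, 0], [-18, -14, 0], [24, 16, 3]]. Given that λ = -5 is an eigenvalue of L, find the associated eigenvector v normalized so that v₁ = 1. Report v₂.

L + 5I = [[12, 6, 0], [-18, -9, 0], [24, 16, 8]].
Solving (L + 5I)v = 0 gives the eigenspace spanned by (1, -2, 1).
With v₁ = 1, v = (1, -2, 1), so v₂ = -2.

-2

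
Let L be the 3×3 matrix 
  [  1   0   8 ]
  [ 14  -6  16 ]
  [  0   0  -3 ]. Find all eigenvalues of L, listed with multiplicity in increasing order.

-6, -3, 1

Characteristic polynomial: p(λ) = λ^3 + 8λ^2 + 9λ - 18 = (λ - 1)(λ + 3)(λ + 6).
Roots (with multiplicity): -6, -3, 1.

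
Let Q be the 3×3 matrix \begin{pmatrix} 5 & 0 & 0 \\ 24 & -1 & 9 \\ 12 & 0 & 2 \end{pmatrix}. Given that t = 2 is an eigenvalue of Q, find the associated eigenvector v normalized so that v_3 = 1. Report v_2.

3

Q − 2I = [[3, 0, 0], [24, -3, 9], [12, 0, 0]].
Solving (Q − 2I)v = 0 gives the eigenspace spanned by (0, 3, 1).
With v_3 = 1, v = (0, 3, 1), so v_2 = 3.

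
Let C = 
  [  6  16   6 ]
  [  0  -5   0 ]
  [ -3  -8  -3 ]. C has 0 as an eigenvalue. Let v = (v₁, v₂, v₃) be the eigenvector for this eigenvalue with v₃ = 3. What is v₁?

-3

C = [[6, 16, 6], [0, -5, 0], [-3, -8, -3]].
Solving (C)v = 0 gives the eigenspace spanned by (-3, 0, 3).
With v₃ = 3, v = (-3, 0, 3), so v₁ = -3.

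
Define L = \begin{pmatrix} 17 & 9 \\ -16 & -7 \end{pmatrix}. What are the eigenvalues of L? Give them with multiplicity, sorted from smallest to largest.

Characteristic polynomial: p(t) = t^2 - 10t + 25 = (t - 5)^2.
Roots (with multiplicity): 5, 5.

5, 5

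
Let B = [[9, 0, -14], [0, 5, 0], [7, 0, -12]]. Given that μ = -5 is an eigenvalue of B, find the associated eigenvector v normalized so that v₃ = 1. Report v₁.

1

B + 5I = [[14, 0, -14], [0, 10, 0], [7, 0, -7]].
Solving (B + 5I)v = 0 gives the eigenspace spanned by (1, 0, 1).
With v₃ = 1, v = (1, 0, 1), so v₁ = 1.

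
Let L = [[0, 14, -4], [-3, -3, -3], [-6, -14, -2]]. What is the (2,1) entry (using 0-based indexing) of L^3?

-182

Characteristic polynomial: t^3 + 5t^2 - 18t - 72 = (t - 4)(t + 3)(t + 6), so the eigenvalues are -6, -3, 4.
t=-6: eigenvector (-1, 1, 2).
t=-3: eigenvector (-2, 1, 2).
t=4: eigenvector (-1, 0, 1).
P = [[-1, -2, -1], [1, 1, 0], [2, 2, 1]], D = diag(-6, -3, 4), P⁻¹ = [[1, 0, 1], [-1, 1, -1], [0, -2, 1]].
L³ = P·diag(-216, -27, 64)·P⁻¹ = [[162, 182, 98], [-189, -27, -189], [-378, -182, -314]].
The requested entry is -182.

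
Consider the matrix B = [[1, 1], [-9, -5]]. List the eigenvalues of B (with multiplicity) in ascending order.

-2, -2

Characteristic polynomial: p(t) = t^2 + 4t + 4 = (t + 2)^2.
Roots (with multiplicity): -2, -2.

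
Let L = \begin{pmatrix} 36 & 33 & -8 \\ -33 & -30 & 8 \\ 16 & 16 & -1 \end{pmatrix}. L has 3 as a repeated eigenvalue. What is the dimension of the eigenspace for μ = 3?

L − 3I = [[33, 33, -8], [-33, -33, 8], [16, 16, -4]].
This matrix has rank 2, so its null space has dimension 3 − 2 = 1.

1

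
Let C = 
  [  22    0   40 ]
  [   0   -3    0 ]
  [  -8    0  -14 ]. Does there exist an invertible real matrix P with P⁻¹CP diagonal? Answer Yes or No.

Characteristic polynomial: p(μ) = μ^3 - 5μ^2 - 12μ + 36 = (μ - 6)(μ - 2)(μ + 3).
All 3 eigenvalues are distinct, so C is diagonalizable.

Yes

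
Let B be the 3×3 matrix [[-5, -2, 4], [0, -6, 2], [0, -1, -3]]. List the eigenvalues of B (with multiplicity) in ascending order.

Characteristic polynomial: p(r) = r^3 + 14r^2 + 65r + 100 = (r + 4)(r + 5)^2.
Roots (with multiplicity): -5, -5, -4.

-5, -5, -4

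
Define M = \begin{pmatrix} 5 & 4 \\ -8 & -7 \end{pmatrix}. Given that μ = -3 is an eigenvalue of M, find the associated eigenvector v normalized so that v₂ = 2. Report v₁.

M + 3I = [[8, 4], [-8, -4]].
Solving (M + 3I)v = 0 gives the eigenspace spanned by (-1, 2).
With v₂ = 2, v = (-1, 2), so v₁ = -1.

-1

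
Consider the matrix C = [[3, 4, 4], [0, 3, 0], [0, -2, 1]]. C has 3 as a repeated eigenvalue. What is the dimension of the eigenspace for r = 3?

C − 3I = [[0, 4, 4], [0, 0, 0], [0, -2, -2]].
This matrix has rank 1, so its null space has dimension 3 − 1 = 2.

2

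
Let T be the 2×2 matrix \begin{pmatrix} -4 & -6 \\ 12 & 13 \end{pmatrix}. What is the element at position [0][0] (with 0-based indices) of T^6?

-88136

Characteristic polynomial: s^2 - 9s + 20 = (s - 5)(s - 4), so the eigenvalues are 4, 5.
s=4: eigenvector (3, -4).
s=5: eigenvector (-2, 3).
P = [[3, -2], [-4, 3]], D = diag(4, 5), P⁻¹ = [[3, 2], [4, 3]].
T⁶ = P·diag(4096, 15625)·P⁻¹ = [[-88136, -69174], [138348, 107857]].
The requested entry is -88136.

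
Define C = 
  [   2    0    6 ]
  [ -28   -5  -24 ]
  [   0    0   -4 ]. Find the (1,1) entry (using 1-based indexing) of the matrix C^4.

16

Characteristic polynomial: s^3 + 7s^2 + 2s - 40 = (s - 2)(s + 4)(s + 5), so the eigenvalues are -5, -4, 2.
s=2: eigenvector (1, -4, 0).
s=-5: eigenvector (0, 1, 0).
s=-4: eigenvector (-1, 4, 1).
P = [[1, 0, -1], [-4, 1, 4], [0, 0, 1]], D = diag(2, -5, -4), P⁻¹ = [[1, 0, 1], [4, 1, 0], [0, 0, 1]].
C⁴ = P·diag(16, 625, 256)·P⁻¹ = [[16, 0, -240], [2436, 625, 960], [0, 0, 256]].
The requested entry is 16.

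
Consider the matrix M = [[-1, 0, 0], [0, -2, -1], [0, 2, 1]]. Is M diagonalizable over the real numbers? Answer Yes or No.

Characteristic polynomial: p(μ) = μ^3 + 2μ^2 + μ = μ(μ + 1)^2.
μ = -1 has algebraic multiplicity 2; rank(M + 1I) = 1, so geometric multiplicity = 2.
Every eigenvalue has geometric = algebraic multiplicity, so M is diagonalizable.

Yes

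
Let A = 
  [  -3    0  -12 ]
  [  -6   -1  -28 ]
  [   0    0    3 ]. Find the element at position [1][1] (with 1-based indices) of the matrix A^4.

Characteristic polynomial: μ^3 + μ^2 - 9μ - 9 = (μ - 3)(μ + 1)(μ + 3), so the eigenvalues are -3, -1, 3.
μ=3: eigenvector (-2, -4, 1).
μ=-1: eigenvector (0, 1, 0).
μ=-3: eigenvector (1, 3, 0).
P = [[-2, 0, 1], [-4, 1, 3], [1, 0, 0]], D = diag(3, -1, -3), P⁻¹ = [[0, 0, 1], [-3, 1, -2], [1, 0, 2]].
A⁴ = P·diag(81, 1, 81)·P⁻¹ = [[81, 0, 0], [240, 1, 160], [0, 0, 81]].
The requested entry is 81.

81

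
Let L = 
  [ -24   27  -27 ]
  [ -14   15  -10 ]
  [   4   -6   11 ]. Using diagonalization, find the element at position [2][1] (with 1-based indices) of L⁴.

3518

Characteristic polynomial: t^3 - 2t^2 - 33t + 90 = (t - 5)(t - 3)(t + 6), so the eigenvalues are -6, 3, 5.
t=-6: eigenvector (3, 2, 0).
t=3: eigenvector (1, 2, 1).
t=5: eigenvector (0, 1, 1).
P = [[3, 1, 0], [2, 2, 1], [0, 1, 1]], D = diag(-6, 3, 5), P⁻¹ = [[1, -1, 1], [-2, 3, -3], [2, -3, 4]].
L⁴ = P·diag(1296, 81, 625)·P⁻¹ = [[3726, -3645, 3645], [3518, -3981, 4606], [1088, -1632, 2257]].
The requested entry is 3518.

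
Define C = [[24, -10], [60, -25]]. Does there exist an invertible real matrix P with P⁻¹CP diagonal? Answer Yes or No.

Characteristic polynomial: p(t) = t^2 + t = t(t + 1).
All 2 eigenvalues are distinct, so C is diagonalizable.

Yes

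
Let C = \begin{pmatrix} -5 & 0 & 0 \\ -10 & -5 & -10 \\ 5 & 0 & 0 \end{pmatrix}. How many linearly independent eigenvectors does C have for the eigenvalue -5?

2

C + 5I = [[0, 0, 0], [-10, 0, -10], [5, 0, 5]].
This matrix has rank 1, so its null space has dimension 3 − 1 = 2.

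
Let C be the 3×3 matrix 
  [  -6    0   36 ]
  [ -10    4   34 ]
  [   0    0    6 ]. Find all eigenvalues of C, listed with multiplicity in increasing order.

-6, 4, 6

Characteristic polynomial: p(s) = s^3 - 4s^2 - 36s + 144 = (s - 6)(s - 4)(s + 6).
Roots (with multiplicity): -6, 4, 6.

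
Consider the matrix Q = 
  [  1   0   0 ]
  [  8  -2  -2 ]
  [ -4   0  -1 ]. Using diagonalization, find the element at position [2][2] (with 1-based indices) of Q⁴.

Characteristic polynomial: t^3 + 2t^2 - t - 2 = (t - 1)(t + 1)(t + 2), so the eigenvalues are -2, -1, 1.
t=1: eigenvector (1, 4, -2).
t=-1: eigenvector (0, -2, 1).
t=-2: eigenvector (0, 1, 0).
P = [[1, 0, 0], [4, -2, 1], [-2, 1, 0]], D = diag(1, -1, -2), P⁻¹ = [[1, 0, 0], [2, 0, 1], [0, 1, 2]].
Q⁴ = P·diag(1, 1, 16)·P⁻¹ = [[1, 0, 0], [0, 16, 30], [0, 0, 1]].
The requested entry is 16.

16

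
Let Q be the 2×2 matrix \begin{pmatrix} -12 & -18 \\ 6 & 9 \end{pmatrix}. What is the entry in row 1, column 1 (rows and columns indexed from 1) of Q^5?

Characteristic polynomial: t^2 + 3t = t(t + 3), so the eigenvalues are -3, 0.
t=0: eigenvector (-3, 2).
t=-3: eigenvector (-2, 1).
P = [[-3, -2], [2, 1]], D = diag(0, -3), P⁻¹ = [[1, 2], [-2, -3]].
Q⁵ = P·diag(0, -243)·P⁻¹ = [[-972, -1458], [486, 729]].
The requested entry is -972.

-972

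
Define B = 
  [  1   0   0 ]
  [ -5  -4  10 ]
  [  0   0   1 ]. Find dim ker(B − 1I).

2

B − 1I = [[0, 0, 0], [-5, -5, 10], [0, 0, 0]].
This matrix has rank 1, so its null space has dimension 3 − 1 = 2.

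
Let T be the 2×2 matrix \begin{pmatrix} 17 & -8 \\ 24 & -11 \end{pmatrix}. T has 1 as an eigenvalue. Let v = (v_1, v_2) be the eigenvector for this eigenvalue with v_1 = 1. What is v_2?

2

T − 1I = [[16, -8], [24, -12]].
Solving (T − 1I)v = 0 gives the eigenspace spanned by (1, 2).
With v_1 = 1, v = (1, 2), so v_2 = 2.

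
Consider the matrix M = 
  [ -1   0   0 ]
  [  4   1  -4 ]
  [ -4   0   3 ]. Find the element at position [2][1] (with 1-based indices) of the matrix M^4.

160

Characteristic polynomial: λ^3 - 3λ^2 - λ + 3 = (λ - 3)(λ - 1)(λ + 1), so the eigenvalues are -1, 1, 3.
λ=-1: eigenvector (1, 0, 1).
λ=1: eigenvector (0, 1, 0).
λ=3: eigenvector (0, -2, 1).
P = [[1, 0, 0], [0, 1, -2], [1, 0, 1]], D = diag(-1, 1, 3), P⁻¹ = [[1, 0, 0], [-2, 1, 2], [-1, 0, 1]].
M⁴ = P·diag(1, 1, 81)·P⁻¹ = [[1, 0, 0], [160, 1, -160], [-80, 0, 81]].
The requested entry is 160.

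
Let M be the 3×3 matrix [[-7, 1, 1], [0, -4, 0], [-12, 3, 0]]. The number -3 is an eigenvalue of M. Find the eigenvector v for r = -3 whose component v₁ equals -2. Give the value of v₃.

M + 3I = [[-4, 1, 1], [0, -1, 0], [-12, 3, 3]].
Solving (M + 3I)v = 0 gives the eigenspace spanned by (-2, 0, -8).
With v₁ = -2, v = (-2, 0, -8), so v₃ = -8.

-8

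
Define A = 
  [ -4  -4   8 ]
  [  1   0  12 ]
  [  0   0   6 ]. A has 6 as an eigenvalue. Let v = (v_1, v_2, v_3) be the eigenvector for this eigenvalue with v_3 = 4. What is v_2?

A − 6I = [[-10, -4, 8], [1, -6, 12], [0, 0, 0]].
Solving (A − 6I)v = 0 gives the eigenspace spanned by (0, 8, 4).
With v_3 = 4, v = (0, 8, 4), so v_2 = 8.

8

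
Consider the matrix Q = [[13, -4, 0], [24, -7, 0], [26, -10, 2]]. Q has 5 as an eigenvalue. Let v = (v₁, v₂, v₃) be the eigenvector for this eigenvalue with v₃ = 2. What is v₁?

Q − 5I = [[8, -4, 0], [24, -12, 0], [26, -10, -3]].
Solving (Q − 5I)v = 0 gives the eigenspace spanned by (1, 2, 2).
With v₃ = 2, v = (1, 2, 2), so v₁ = 1.

1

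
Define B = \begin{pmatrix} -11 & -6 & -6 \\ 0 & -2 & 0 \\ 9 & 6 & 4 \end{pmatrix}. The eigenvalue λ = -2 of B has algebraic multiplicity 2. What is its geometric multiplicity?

2

B + 2I = [[-9, -6, -6], [0, 0, 0], [9, 6, 6]].
This matrix has rank 1, so its null space has dimension 3 − 1 = 2.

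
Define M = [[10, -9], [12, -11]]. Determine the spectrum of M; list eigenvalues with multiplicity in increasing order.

Characteristic polynomial: p(s) = s^2 + s - 2 = (s - 1)(s + 2).
Roots (with multiplicity): -2, 1.

-2, 1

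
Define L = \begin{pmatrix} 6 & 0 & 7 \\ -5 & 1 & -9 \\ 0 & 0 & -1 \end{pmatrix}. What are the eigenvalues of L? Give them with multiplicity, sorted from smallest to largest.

-1, 1, 6

Characteristic polynomial: p(t) = t^3 - 6t^2 - t + 6 = (t - 6)(t - 1)(t + 1).
Roots (with multiplicity): -1, 1, 6.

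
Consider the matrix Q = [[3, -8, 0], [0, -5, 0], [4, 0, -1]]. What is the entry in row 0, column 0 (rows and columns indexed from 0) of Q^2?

Characteristic polynomial: t^3 + 3t^2 - 13t - 15 = (t - 3)(t + 1)(t + 5), so the eigenvalues are -5, -1, 3.
t=3: eigenvector (1, 0, 1).
t=-5: eigenvector (1, 1, -1).
t=-1: eigenvector (0, 0, 1).
P = [[1, 1, 0], [0, 1, 0], [1, -1, 1]], D = diag(3, -5, -1), P⁻¹ = [[1, -1, 0], [0, 1, 0], [-1, 2, 1]].
Q² = P·diag(9, 25, 1)·P⁻¹ = [[9, 16, 0], [0, 25, 0], [8, -32, 1]].
The requested entry is 9.

9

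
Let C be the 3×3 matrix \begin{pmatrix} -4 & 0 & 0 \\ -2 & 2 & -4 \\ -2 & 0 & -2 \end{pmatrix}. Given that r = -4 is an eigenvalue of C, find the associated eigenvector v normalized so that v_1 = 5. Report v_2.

C + 4I = [[0, 0, 0], [-2, 6, -4], [-2, 0, 2]].
Solving (C + 4I)v = 0 gives the eigenspace spanned by (5, 5, 5).
With v_1 = 5, v = (5, 5, 5), so v_2 = 5.

5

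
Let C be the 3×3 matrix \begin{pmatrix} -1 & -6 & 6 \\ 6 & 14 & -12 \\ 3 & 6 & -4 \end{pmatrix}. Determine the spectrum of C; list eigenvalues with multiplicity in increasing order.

2, 2, 5

Characteristic polynomial: p(r) = r^3 - 9r^2 + 24r - 20 = (r - 5)(r - 2)^2.
Roots (with multiplicity): 2, 2, 5.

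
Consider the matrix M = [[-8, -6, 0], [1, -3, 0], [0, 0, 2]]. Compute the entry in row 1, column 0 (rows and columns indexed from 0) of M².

Characteristic polynomial: r^3 + 9r^2 + 8r - 60 = (r - 2)(r + 5)(r + 6), so the eigenvalues are -6, -5, 2.
r=-6: eigenvector (3, -1, 0).
r=-5: eigenvector (-2, 1, 0).
r=2: eigenvector (0, 0, 1).
P = [[3, -2, 0], [-1, 1, 0], [0, 0, 1]], D = diag(-6, -5, 2), P⁻¹ = [[1, 2, 0], [1, 3, 0], [0, 0, 1]].
M² = P·diag(36, 25, 4)·P⁻¹ = [[58, 66, 0], [-11, 3, 0], [0, 0, 4]].
The requested entry is -11.

-11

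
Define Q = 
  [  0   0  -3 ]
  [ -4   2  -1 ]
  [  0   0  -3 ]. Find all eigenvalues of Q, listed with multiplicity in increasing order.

Characteristic polynomial: p(s) = s^3 + s^2 - 6s = s(s - 2)(s + 3).
Roots (with multiplicity): -3, 0, 2.

-3, 0, 2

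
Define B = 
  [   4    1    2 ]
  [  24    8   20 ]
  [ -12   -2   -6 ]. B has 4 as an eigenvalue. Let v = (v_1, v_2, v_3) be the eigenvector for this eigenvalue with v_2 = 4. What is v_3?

-2

B − 4I = [[0, 1, 2], [24, 4, 20], [-12, -2, -10]].
Solving (B − 4I)v = 0 gives the eigenspace spanned by (1, 4, -2).
With v_2 = 4, v = (1, 4, -2), so v_3 = -2.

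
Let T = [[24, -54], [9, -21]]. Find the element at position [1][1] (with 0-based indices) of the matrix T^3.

Characteristic polynomial: μ^2 - 3μ - 18 = (μ - 6)(μ + 3), so the eigenvalues are -3, 6.
μ=-3: eigenvector (-2, -1).
μ=6: eigenvector (3, 1).
P = [[-2, 3], [-1, 1]], D = diag(-3, 6), P⁻¹ = [[1, -3], [1, -2]].
T³ = P·diag(-27, 216)·P⁻¹ = [[702, -1458], [243, -513]].
The requested entry is -513.

-513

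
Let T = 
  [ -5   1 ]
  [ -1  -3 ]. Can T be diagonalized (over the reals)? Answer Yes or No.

No

Characteristic polynomial: p(s) = s^2 + 8s + 16 = (s + 4)^2.
s = -4 has algebraic multiplicity 2; rank(T + 4I) = 1, so geometric multiplicity = 1.
Geometric multiplicity < algebraic multiplicity, so T is not diagonalizable.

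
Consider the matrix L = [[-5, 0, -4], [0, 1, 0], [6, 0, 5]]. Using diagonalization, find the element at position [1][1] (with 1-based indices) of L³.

-5

Characteristic polynomial: s^3 - s^2 - s + 1 = (s - 1)^2(s + 1), so the eigenvalues are -1, 1, 1.
s=1: eigenvector (-2, 0, 3).
s=-1: eigenvector (-1, 0, 1).
s=1: eigenvector (0, 1, 0).
P = [[-2, -1, 0], [0, 0, 1], [3, 1, 0]], D = diag(1, -1, 1), P⁻¹ = [[1, 0, 1], [-3, 0, -2], [0, 1, 0]].
L³ = P·diag(1, -1, 1)·P⁻¹ = [[-5, 0, -4], [0, 1, 0], [6, 0, 5]].
The requested entry is -5.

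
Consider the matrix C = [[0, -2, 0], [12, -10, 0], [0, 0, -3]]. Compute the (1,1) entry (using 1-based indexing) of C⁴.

Characteristic polynomial: s^3 + 13s^2 + 54s + 72 = (s + 3)(s + 4)(s + 6), so the eigenvalues are -6, -4, -3.
s=-4: eigenvector (-1, -2, 0).
s=-6: eigenvector (1, 3, 0).
s=-3: eigenvector (0, 0, 1).
P = [[-1, 1, 0], [-2, 3, 0], [0, 0, 1]], D = diag(-4, -6, -3), P⁻¹ = [[-3, 1, 0], [-2, 1, 0], [0, 0, 1]].
C⁴ = P·diag(256, 1296, 81)·P⁻¹ = [[-1824, 1040, 0], [-6240, 3376, 0], [0, 0, 81]].
The requested entry is -1824.

-1824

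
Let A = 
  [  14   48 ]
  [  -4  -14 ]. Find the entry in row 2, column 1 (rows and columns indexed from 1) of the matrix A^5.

-64

Characteristic polynomial: λ^2 - 4 = (λ - 2)(λ + 2), so the eigenvalues are -2, 2.
λ=-2: eigenvector (-3, 1).
λ=2: eigenvector (-4, 1).
P = [[-3, -4], [1, 1]], D = diag(-2, 2), P⁻¹ = [[1, 4], [-1, -3]].
A⁵ = P·diag(-32, 32)·P⁻¹ = [[224, 768], [-64, -224]].
The requested entry is -64.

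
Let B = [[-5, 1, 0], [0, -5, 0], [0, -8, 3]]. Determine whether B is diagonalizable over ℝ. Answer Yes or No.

No

Characteristic polynomial: p(λ) = λ^3 + 7λ^2 - 5λ - 75 = (λ - 3)(λ + 5)^2.
λ = -5 has algebraic multiplicity 2; rank(B + 5I) = 2, so geometric multiplicity = 1.
Geometric multiplicity < algebraic multiplicity, so B is not diagonalizable.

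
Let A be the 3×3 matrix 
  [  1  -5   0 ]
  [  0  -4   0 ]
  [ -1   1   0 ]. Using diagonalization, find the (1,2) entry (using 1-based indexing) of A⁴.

255

Characteristic polynomial: r^3 + 3r^2 - 4r = r(r - 1)(r + 4), so the eigenvalues are -4, 0, 1.
r=1: eigenvector (1, 0, -1).
r=-4: eigenvector (1, 1, 0).
r=0: eigenvector (0, 0, 1).
P = [[1, 1, 0], [0, 1, 0], [-1, 0, 1]], D = diag(1, -4, 0), P⁻¹ = [[1, -1, 0], [0, 1, 0], [1, -1, 1]].
A⁴ = P·diag(1, 256, 0)·P⁻¹ = [[1, 255, 0], [0, 256, 0], [-1, 1, 0]].
The requested entry is 255.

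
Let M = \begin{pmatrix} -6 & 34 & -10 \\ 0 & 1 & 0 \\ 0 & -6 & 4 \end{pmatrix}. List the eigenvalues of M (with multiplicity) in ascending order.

-6, 1, 4

Characteristic polynomial: p(μ) = μ^3 + μ^2 - 26μ + 24 = (μ - 4)(μ - 1)(μ + 6).
Roots (with multiplicity): -6, 1, 4.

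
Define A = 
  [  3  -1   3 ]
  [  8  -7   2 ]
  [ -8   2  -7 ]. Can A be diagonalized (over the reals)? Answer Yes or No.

Characteristic polynomial: p(s) = s^3 + 11s^2 + 35s + 25 = (s + 1)(s + 5)^2.
s = -5 has algebraic multiplicity 2; rank(A + 5I) = 2, so geometric multiplicity = 1.
Geometric multiplicity < algebraic multiplicity, so A is not diagonalizable.

No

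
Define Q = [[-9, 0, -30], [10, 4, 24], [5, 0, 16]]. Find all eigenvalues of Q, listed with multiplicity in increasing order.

Characteristic polynomial: p(t) = t^3 - 11t^2 + 34t - 24 = (t - 6)(t - 4)(t - 1).
Roots (with multiplicity): 1, 4, 6.

1, 4, 6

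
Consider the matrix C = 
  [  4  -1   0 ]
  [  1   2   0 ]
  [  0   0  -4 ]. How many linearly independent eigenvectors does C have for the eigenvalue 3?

1

C − 3I = [[1, -1, 0], [1, -1, 0], [0, 0, -7]].
This matrix has rank 2, so its null space has dimension 3 − 2 = 1.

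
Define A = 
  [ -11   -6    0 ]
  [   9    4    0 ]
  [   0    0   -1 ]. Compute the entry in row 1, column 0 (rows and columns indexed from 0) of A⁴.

Characteristic polynomial: μ^3 + 8μ^2 + 17μ + 10 = (μ + 1)(μ + 2)(μ + 5), so the eigenvalues are -5, -2, -1.
μ=-5: eigenvector (-1, 1, 0).
μ=-1: eigenvector (0, 0, 1).
μ=-2: eigenvector (2, -3, 0).
P = [[-1, 0, 2], [1, 0, -3], [0, 1, 0]], D = diag(-5, -1, -2), P⁻¹ = [[-3, -2, 0], [0, 0, 1], [-1, -1, 0]].
A⁴ = P·diag(625, 1, 16)·P⁻¹ = [[1843, 1218, 0], [-1827, -1202, 0], [0, 0, 1]].
The requested entry is -1827.

-1827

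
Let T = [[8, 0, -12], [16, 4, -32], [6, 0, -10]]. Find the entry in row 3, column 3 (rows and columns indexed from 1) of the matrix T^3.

Characteristic polynomial: μ^3 - 2μ^2 - 16μ + 32 = (μ - 4)(μ - 2)(μ + 4), so the eigenvalues are -4, 2, 4.
μ=-4: eigenvector (1, 2, 1).
μ=4: eigenvector (0, 1, 0).
μ=2: eigenvector (-2, 0, -1).
P = [[1, 0, -2], [2, 1, 0], [1, 0, -1]], D = diag(-4, 4, 2), P⁻¹ = [[-1, 0, 2], [2, 1, -4], [-1, 0, 1]].
T³ = P·diag(-64, 64, 8)·P⁻¹ = [[80, 0, -144], [256, 64, -512], [72, 0, -136]].
The requested entry is -136.

-136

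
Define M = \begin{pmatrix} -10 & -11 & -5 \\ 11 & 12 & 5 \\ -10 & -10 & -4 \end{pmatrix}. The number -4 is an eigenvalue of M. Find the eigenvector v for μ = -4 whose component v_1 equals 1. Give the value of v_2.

-1

M + 4I = [[-6, -11, -5], [11, 16, 5], [-10, -10, 0]].
Solving (M + 4I)v = 0 gives the eigenspace spanned by (1, -1, 1).
With v_1 = 1, v = (1, -1, 1), so v_2 = -1.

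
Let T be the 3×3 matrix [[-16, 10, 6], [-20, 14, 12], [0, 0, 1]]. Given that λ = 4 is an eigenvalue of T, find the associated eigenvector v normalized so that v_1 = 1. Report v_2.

2

T − 4I = [[-20, 10, 6], [-20, 10, 12], [0, 0, -3]].
Solving (T − 4I)v = 0 gives the eigenspace spanned by (1, 2, 0).
With v_1 = 1, v = (1, 2, 0), so v_2 = 2.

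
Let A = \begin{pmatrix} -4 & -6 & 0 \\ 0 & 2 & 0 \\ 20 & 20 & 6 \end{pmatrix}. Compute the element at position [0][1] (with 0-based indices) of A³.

Characteristic polynomial: λ^3 - 4λ^2 - 20λ + 48 = (λ - 6)(λ - 2)(λ + 4), so the eigenvalues are -4, 2, 6.
λ=-4: eigenvector (1, 0, -2).
λ=2: eigenvector (-1, 1, 0).
λ=6: eigenvector (0, 0, 1).
P = [[1, -1, 0], [0, 1, 0], [-2, 0, 1]], D = diag(-4, 2, 6), P⁻¹ = [[1, 1, 0], [0, 1, 0], [2, 2, 1]].
A³ = P·diag(-64, 8, 216)·P⁻¹ = [[-64, -72, 0], [0, 8, 0], [560, 560, 216]].
The requested entry is -72.

-72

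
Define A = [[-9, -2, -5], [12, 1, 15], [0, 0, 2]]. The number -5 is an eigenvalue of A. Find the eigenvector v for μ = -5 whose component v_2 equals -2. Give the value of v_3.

0

A + 5I = [[-4, -2, -5], [12, 6, 15], [0, 0, 7]].
Solving (A + 5I)v = 0 gives the eigenspace spanned by (1, -2, 0).
With v_2 = -2, v = (1, -2, 0), so v_3 = 0.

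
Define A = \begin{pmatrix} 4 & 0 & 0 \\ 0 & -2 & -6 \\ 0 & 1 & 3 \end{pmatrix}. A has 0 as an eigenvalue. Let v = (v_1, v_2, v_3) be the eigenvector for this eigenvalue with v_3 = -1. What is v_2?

A = [[4, 0, 0], [0, -2, -6], [0, 1, 3]].
Solving (A)v = 0 gives the eigenspace spanned by (0, 3, -1).
With v_3 = -1, v = (0, 3, -1), so v_2 = 3.

3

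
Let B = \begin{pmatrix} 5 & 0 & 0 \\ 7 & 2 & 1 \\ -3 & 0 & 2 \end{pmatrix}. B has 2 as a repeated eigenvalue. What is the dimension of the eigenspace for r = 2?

1

B − 2I = [[3, 0, 0], [7, 0, 1], [-3, 0, 0]].
This matrix has rank 2, so its null space has dimension 3 − 2 = 1.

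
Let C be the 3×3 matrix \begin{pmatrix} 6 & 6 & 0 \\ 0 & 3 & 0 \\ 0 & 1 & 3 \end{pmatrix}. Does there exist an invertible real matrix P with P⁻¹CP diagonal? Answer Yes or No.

Characteristic polynomial: p(t) = t^3 - 12t^2 + 45t - 54 = (t - 6)(t - 3)^2.
t = 3 has algebraic multiplicity 2; rank(C − 3I) = 2, so geometric multiplicity = 1.
Geometric multiplicity < algebraic multiplicity, so C is not diagonalizable.

No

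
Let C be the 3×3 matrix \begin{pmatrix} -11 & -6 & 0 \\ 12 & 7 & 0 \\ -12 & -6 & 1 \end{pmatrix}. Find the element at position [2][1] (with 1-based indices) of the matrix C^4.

-1248

Characteristic polynomial: λ^3 + 3λ^2 - 9λ + 5 = (λ - 1)^2(λ + 5), so the eigenvalues are -5, 1, 1.
λ=1: eigenvector (0, 0, 1).
λ=1: eigenvector (-1, 2, -2).
λ=-5: eigenvector (1, -1, 1).
P = [[0, -1, 1], [0, 2, -1], [1, -2, 1]], D = diag(1, 1, -5), P⁻¹ = [[0, 1, 1], [1, 1, 0], [2, 1, 0]].
C⁴ = P·diag(1, 1, 625)·P⁻¹ = [[1249, 624, 0], [-1248, -623, 0], [1248, 624, 1]].
The requested entry is -1248.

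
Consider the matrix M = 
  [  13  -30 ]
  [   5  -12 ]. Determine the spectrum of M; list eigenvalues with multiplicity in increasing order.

Characteristic polynomial: p(t) = t^2 - t - 6 = (t - 3)(t + 2).
Roots (with multiplicity): -2, 3.

-2, 3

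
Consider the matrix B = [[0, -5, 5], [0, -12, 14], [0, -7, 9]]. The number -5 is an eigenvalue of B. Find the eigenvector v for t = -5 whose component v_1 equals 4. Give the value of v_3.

4

B + 5I = [[5, -5, 5], [0, -7, 14], [0, -7, 14]].
Solving (B + 5I)v = 0 gives the eigenspace spanned by (4, 8, 4).
With v_1 = 4, v = (4, 8, 4), so v_3 = 4.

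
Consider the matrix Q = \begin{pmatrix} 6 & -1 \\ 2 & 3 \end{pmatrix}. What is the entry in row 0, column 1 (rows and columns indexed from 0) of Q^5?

-2101

Characteristic polynomial: t^2 - 9t + 20 = (t - 5)(t - 4), so the eigenvalues are 4, 5.
t=5: eigenvector (1, 1).
t=4: eigenvector (-1, -2).
P = [[1, -1], [1, -2]], D = diag(5, 4), P⁻¹ = [[2, -1], [1, -1]].
Q⁵ = P·diag(3125, 1024)·P⁻¹ = [[5226, -2101], [4202, -1077]].
The requested entry is -2101.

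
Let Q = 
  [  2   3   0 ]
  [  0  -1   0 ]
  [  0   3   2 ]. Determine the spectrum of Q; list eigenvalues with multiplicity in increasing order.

Characteristic polynomial: p(t) = t^3 - 3t^2 + 4 = (t - 2)^2(t + 1).
Roots (with multiplicity): -1, 2, 2.

-1, 2, 2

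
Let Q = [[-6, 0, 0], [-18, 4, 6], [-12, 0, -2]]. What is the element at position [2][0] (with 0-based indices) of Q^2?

Characteristic polynomial: s^3 + 4s^2 - 20s - 48 = (s - 4)(s + 2)(s + 6), so the eigenvalues are -6, -2, 4.
s=-6: eigenvector (1, 0, 3).
s=4: eigenvector (0, 1, 0).
s=-2: eigenvector (0, -1, 1).
P = [[1, 0, 0], [0, 1, -1], [3, 0, 1]], D = diag(-6, 4, -2), P⁻¹ = [[1, 0, 0], [-3, 1, 1], [-3, 0, 1]].
Q² = P·diag(36, 16, 4)·P⁻¹ = [[36, 0, 0], [-36, 16, 12], [96, 0, 4]].
The requested entry is 96.

96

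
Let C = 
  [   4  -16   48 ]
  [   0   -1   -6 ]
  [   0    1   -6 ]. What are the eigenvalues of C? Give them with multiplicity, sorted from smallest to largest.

Characteristic polynomial: p(r) = r^3 + 3r^2 - 16r - 48 = (r - 4)(r + 3)(r + 4).
Roots (with multiplicity): -4, -3, 4.

-4, -3, 4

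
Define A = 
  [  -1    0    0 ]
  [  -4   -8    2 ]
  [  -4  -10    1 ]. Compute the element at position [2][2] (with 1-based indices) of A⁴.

956

Characteristic polynomial: s^3 + 8s^2 + 19s + 12 = (s + 1)(s + 3)(s + 4), so the eigenvalues are -4, -3, -1.
s=-1: eigenvector (1, 0, 2).
s=-4: eigenvector (0, 1, 2).
s=-3: eigenvector (0, 2, 5).
P = [[1, 0, 0], [0, 1, 2], [2, 2, 5]], D = diag(-1, -4, -3), P⁻¹ = [[1, 0, 0], [4, 5, -2], [-2, -2, 1]].
A⁴ = P·diag(1, 256, 81)·P⁻¹ = [[1, 0, 0], [700, 956, -350], [1240, 1750, -619]].
The requested entry is 956.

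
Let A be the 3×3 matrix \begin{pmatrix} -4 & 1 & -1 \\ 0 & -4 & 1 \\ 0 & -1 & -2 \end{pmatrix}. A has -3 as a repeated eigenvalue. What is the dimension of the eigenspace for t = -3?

A + 3I = [[-1, 1, -1], [0, -1, 1], [0, -1, 1]].
This matrix has rank 2, so its null space has dimension 3 − 2 = 1.

1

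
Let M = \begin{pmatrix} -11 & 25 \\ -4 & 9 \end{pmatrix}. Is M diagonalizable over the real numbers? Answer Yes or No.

No

Characteristic polynomial: p(t) = t^2 + 2t + 1 = (t + 1)^2.
t = -1 has algebraic multiplicity 2; rank(M + 1I) = 1, so geometric multiplicity = 1.
Geometric multiplicity < algebraic multiplicity, so M is not diagonalizable.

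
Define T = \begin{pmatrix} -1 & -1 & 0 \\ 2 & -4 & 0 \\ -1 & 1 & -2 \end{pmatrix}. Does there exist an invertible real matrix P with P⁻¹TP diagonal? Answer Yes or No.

Characteristic polynomial: p(μ) = μ^3 + 7μ^2 + 16μ + 12 = (μ + 2)^2(μ + 3).
μ = -2 has algebraic multiplicity 2; rank(T + 2I) = 1, so geometric multiplicity = 2.
Every eigenvalue has geometric = algebraic multiplicity, so T is diagonalizable.

Yes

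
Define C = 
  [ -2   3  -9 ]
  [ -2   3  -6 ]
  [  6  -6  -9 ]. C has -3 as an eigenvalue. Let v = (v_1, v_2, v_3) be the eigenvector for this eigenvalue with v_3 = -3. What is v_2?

C + 3I = [[1, 3, -9], [-2, 6, -6], [6, -6, -6]].
Solving (C + 3I)v = 0 gives the eigenspace spanned by (-9, -6, -3).
With v_3 = -3, v = (-9, -6, -3), so v_2 = -6.

-6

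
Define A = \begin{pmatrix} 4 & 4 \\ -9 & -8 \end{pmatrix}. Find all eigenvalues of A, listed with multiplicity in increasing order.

Characteristic polynomial: p(r) = r^2 + 4r + 4 = (r + 2)^2.
Roots (with multiplicity): -2, -2.

-2, -2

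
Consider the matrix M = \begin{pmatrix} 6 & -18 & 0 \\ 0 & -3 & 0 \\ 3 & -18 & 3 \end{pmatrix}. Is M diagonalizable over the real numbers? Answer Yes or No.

Yes

Characteristic polynomial: p(μ) = μ^3 - 6μ^2 - 9μ + 54 = (μ - 6)(μ - 3)(μ + 3).
All 3 eigenvalues are distinct, so M is diagonalizable.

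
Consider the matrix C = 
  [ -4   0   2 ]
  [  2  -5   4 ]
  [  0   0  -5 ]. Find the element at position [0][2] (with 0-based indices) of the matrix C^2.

-18

Characteristic polynomial: r^3 + 14r^2 + 65r + 100 = (r + 4)(r + 5)^2, so the eigenvalues are -5, -5, -4.
r=-5: eigenvector (0, 1, 0).
r=-4: eigenvector (1, 2, 0).
r=-5: eigenvector (-2, 1, 1).
P = [[0, 1, -2], [1, 2, 1], [0, 0, 1]], D = diag(-5, -4, -5), P⁻¹ = [[-2, 1, -5], [1, 0, 2], [0, 0, 1]].
C² = P·diag(25, 16, 25)·P⁻¹ = [[16, 0, -18], [-18, 25, -36], [0, 0, 25]].
The requested entry is -18.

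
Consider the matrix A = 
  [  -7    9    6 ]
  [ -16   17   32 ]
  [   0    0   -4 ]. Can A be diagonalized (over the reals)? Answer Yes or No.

Characteristic polynomial: p(μ) = μ^3 - 6μ^2 - 15μ + 100 = (μ - 5)^2(μ + 4).
μ = 5 has algebraic multiplicity 2; rank(A − 5I) = 2, so geometric multiplicity = 1.
Geometric multiplicity < algebraic multiplicity, so A is not diagonalizable.

No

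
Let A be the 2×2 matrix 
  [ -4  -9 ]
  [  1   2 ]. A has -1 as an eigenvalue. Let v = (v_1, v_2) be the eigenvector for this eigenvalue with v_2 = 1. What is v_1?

-3

A + 1I = [[-3, -9], [1, 3]].
Solving (A + 1I)v = 0 gives the eigenspace spanned by (-3, 1).
With v_2 = 1, v = (-3, 1), so v_1 = -3.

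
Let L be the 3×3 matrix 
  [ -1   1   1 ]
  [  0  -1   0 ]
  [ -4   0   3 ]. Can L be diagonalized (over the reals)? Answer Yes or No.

Characteristic polynomial: p(λ) = λ^3 - λ^2 - λ + 1 = (λ - 1)^2(λ + 1).
λ = 1 has algebraic multiplicity 2; rank(L − 1I) = 2, so geometric multiplicity = 1.
Geometric multiplicity < algebraic multiplicity, so L is not diagonalizable.

No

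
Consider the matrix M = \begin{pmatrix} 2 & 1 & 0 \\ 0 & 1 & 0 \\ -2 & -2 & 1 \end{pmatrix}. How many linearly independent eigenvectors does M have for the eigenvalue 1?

2

M − 1I = [[1, 1, 0], [0, 0, 0], [-2, -2, 0]].
This matrix has rank 1, so its null space has dimension 3 − 1 = 2.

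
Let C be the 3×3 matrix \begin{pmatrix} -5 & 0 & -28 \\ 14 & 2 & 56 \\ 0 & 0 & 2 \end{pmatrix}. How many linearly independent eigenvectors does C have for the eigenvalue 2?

C − 2I = [[-7, 0, -28], [14, 0, 56], [0, 0, 0]].
This matrix has rank 1, so its null space has dimension 3 − 1 = 2.

2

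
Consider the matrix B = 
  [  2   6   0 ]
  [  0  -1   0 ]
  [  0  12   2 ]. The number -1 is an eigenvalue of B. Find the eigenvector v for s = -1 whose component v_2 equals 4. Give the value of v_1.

-8

B + 1I = [[3, 6, 0], [0, 0, 0], [0, 12, 3]].
Solving (B + 1I)v = 0 gives the eigenspace spanned by (-8, 4, -16).
With v_2 = 4, v = (-8, 4, -16), so v_1 = -8.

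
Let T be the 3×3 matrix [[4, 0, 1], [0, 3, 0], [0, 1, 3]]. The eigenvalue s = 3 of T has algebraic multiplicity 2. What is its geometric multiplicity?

T − 3I = [[1, 0, 1], [0, 0, 0], [0, 1, 0]].
This matrix has rank 2, so its null space has dimension 3 − 2 = 1.

1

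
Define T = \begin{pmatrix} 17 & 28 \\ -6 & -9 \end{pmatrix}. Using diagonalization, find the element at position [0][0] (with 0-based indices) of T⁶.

Characteristic polynomial: μ^2 - 8μ + 15 = (μ - 5)(μ - 3), so the eigenvalues are 3, 5.
μ=3: eigenvector (-2, 1).
μ=5: eigenvector (7, -3).
P = [[-2, 7], [1, -3]], D = diag(3, 5), P⁻¹ = [[3, 7], [1, 2]].
T⁶ = P·diag(729, 15625)·P⁻¹ = [[105001, 208544], [-44688, -88647]].
The requested entry is 105001.

105001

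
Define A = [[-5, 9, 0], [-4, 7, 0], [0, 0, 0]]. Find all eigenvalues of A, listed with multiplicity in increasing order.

0, 1, 1

Characteristic polynomial: p(s) = s^3 - 2s^2 + s = s(s - 1)^2.
Roots (with multiplicity): 0, 1, 1.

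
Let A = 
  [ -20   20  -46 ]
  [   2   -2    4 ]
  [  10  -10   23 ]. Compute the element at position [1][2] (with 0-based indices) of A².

Characteristic polynomial: λ^3 - λ^2 - 6λ = λ(λ - 3)(λ + 2), so the eigenvalues are -2, 0, 3.
λ=-2: eigenvector (-4, 1, 2).
λ=0: eigenvector (1, 1, 0).
λ=3: eigenvector (-2, 0, 1).
P = [[-4, 1, -2], [1, 1, 0], [2, 0, 1]], D = diag(-2, 0, 3), P⁻¹ = [[-1, 1, -2], [1, 0, 2], [2, -2, 5]].
A² = P·diag(4, 0, 9)·P⁻¹ = [[-20, 20, -58], [-4, 4, -8], [10, -10, 29]].
The requested entry is -8.

-8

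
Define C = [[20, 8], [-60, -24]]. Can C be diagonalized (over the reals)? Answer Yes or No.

Yes

Characteristic polynomial: p(r) = r^2 + 4r = r(r + 4).
All 2 eigenvalues are distinct, so C is diagonalizable.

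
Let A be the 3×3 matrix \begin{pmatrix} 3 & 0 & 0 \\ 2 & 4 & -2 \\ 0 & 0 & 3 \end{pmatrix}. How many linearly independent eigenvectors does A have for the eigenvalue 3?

A − 3I = [[0, 0, 0], [2, 1, -2], [0, 0, 0]].
This matrix has rank 1, so its null space has dimension 3 − 1 = 2.

2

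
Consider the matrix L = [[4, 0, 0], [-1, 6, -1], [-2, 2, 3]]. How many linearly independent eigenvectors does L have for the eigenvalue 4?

L − 4I = [[0, 0, 0], [-1, 2, -1], [-2, 2, -1]].
This matrix has rank 2, so its null space has dimension 3 − 2 = 1.

1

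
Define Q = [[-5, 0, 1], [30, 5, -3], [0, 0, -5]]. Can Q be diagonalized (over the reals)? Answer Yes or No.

Characteristic polynomial: p(r) = r^3 + 5r^2 - 25r - 125 = (r - 5)(r + 5)^2.
r = -5 has algebraic multiplicity 2; rank(Q + 5I) = 2, so geometric multiplicity = 1.
Geometric multiplicity < algebraic multiplicity, so Q is not diagonalizable.

No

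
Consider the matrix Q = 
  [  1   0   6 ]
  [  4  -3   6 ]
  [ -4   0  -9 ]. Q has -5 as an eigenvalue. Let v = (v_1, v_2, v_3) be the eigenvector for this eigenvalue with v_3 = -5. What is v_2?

Q + 5I = [[6, 0, 6], [4, 2, 6], [-4, 0, -4]].
Solving (Q + 5I)v = 0 gives the eigenspace spanned by (5, 5, -5).
With v_3 = -5, v = (5, 5, -5), so v_2 = 5.

5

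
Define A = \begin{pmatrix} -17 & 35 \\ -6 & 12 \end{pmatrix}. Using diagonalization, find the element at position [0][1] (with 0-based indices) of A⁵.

Characteristic polynomial: t^2 + 5t + 6 = (t + 2)(t + 3), so the eigenvalues are -3, -2.
t=-3: eigenvector (-5, -2).
t=-2: eigenvector (-7, -3).
P = [[-5, -7], [-2, -3]], D = diag(-3, -2), P⁻¹ = [[-3, 7], [2, -5]].
A⁵ = P·diag(-243, -32)·P⁻¹ = [[-3197, 7385], [-1266, 2922]].
The requested entry is 7385.

7385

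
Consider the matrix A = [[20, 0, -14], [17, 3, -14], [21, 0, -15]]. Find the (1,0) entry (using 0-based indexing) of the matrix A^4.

3805

Characteristic polynomial: μ^3 - 8μ^2 + 9μ + 18 = (μ - 6)(μ - 3)(μ + 1), so the eigenvalues are -1, 3, 6.
μ=6: eigenvector (1, 1, 1).
μ=-1: eigenvector (2, 2, 3).
μ=3: eigenvector (0, 1, 0).
P = [[1, 2, 0], [1, 2, 1], [1, 3, 0]], D = diag(6, -1, 3), P⁻¹ = [[3, 0, -2], [-1, 0, 1], [-1, 1, 0]].
A⁴ = P·diag(1296, 1, 81)·P⁻¹ = [[3886, 0, -2590], [3805, 81, -2590], [3885, 0, -2589]].
The requested entry is 3805.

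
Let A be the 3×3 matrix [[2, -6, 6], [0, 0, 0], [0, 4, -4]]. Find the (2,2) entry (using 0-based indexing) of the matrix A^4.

256

Characteristic polynomial: λ^3 + 2λ^2 - 8λ = λ(λ - 2)(λ + 4), so the eigenvalues are -4, 0, 2.
λ=2: eigenvector (1, 0, 0).
λ=0: eigenvector (0, 1, 1).
λ=-4: eigenvector (-1, 0, 1).
P = [[1, 0, -1], [0, 1, 0], [0, 1, 1]], D = diag(2, 0, -4), P⁻¹ = [[1, -1, 1], [0, 1, 0], [0, -1, 1]].
A⁴ = P·diag(16, 0, 256)·P⁻¹ = [[16, 240, -240], [0, 0, 0], [0, -256, 256]].
The requested entry is 256.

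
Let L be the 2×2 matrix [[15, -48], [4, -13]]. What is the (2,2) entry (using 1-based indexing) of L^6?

-2183

Characteristic polynomial: s^2 - 2s - 3 = (s - 3)(s + 1), so the eigenvalues are -1, 3.
s=-1: eigenvector (3, 1).
s=3: eigenvector (4, 1).
P = [[3, 4], [1, 1]], D = diag(-1, 3), P⁻¹ = [[-1, 4], [1, -3]].
L⁶ = P·diag(1, 729)·P⁻¹ = [[2913, -8736], [728, -2183]].
The requested entry is -2183.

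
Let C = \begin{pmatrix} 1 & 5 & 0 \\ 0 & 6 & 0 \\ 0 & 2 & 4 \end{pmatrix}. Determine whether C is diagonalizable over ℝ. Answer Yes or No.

Yes

Characteristic polynomial: p(r) = r^3 - 11r^2 + 34r - 24 = (r - 6)(r - 4)(r - 1).
All 3 eigenvalues are distinct, so C is diagonalizable.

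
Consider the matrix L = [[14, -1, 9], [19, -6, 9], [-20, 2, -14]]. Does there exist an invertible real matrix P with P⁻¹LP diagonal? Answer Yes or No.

Characteristic polynomial: p(λ) = λ^3 + 6λ^2 - 15λ - 100 = (λ - 4)(λ + 5)^2.
λ = -5 has algebraic multiplicity 2; rank(L + 5I) = 2, so geometric multiplicity = 1.
Geometric multiplicity < algebraic multiplicity, so L is not diagonalizable.

No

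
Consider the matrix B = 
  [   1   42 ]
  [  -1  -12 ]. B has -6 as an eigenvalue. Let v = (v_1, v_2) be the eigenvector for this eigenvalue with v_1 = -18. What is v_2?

3

B + 6I = [[7, 42], [-1, -6]].
Solving (B + 6I)v = 0 gives the eigenspace spanned by (-18, 3).
With v_1 = -18, v = (-18, 3), so v_2 = 3.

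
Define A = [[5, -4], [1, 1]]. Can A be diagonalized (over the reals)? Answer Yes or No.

No

Characteristic polynomial: p(t) = t^2 - 6t + 9 = (t - 3)^2.
t = 3 has algebraic multiplicity 2; rank(A − 3I) = 1, so geometric multiplicity = 1.
Geometric multiplicity < algebraic multiplicity, so A is not diagonalizable.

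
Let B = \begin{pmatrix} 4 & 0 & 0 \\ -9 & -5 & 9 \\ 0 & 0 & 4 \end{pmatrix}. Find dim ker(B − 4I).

B − 4I = [[0, 0, 0], [-9, -9, 9], [0, 0, 0]].
This matrix has rank 1, so its null space has dimension 3 − 1 = 2.

2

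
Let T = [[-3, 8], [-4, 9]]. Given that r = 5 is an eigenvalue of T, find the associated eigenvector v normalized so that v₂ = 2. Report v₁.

2

T − 5I = [[-8, 8], [-4, 4]].
Solving (T − 5I)v = 0 gives the eigenspace spanned by (2, 2).
With v₂ = 2, v = (2, 2), so v₁ = 2.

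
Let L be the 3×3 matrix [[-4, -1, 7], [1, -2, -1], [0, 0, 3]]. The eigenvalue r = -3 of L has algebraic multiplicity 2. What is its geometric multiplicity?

L + 3I = [[-1, -1, 7], [1, 1, -1], [0, 0, 6]].
This matrix has rank 2, so its null space has dimension 3 − 2 = 1.

1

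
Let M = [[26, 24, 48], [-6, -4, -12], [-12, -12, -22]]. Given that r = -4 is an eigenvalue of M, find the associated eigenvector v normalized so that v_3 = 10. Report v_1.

-20

M + 4I = [[30, 24, 48], [-6, 0, -12], [-12, -12, -18]].
Solving (M + 4I)v = 0 gives the eigenspace spanned by (-20, 5, 10).
With v_3 = 10, v = (-20, 5, 10), so v_1 = -20.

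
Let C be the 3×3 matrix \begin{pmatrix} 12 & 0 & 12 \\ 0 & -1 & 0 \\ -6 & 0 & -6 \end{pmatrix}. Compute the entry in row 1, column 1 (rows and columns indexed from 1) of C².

Characteristic polynomial: μ^3 - 5μ^2 - 6μ = μ(μ - 6)(μ + 1), so the eigenvalues are -1, 0, 6.
μ=0: eigenvector (1, 0, -1).
μ=-1: eigenvector (0, 1, 0).
μ=6: eigenvector (2, 0, -1).
P = [[1, 0, 2], [0, 1, 0], [-1, 0, -1]], D = diag(0, -1, 6), P⁻¹ = [[-1, 0, -2], [0, 1, 0], [1, 0, 1]].
C² = P·diag(0, 1, 36)·P⁻¹ = [[72, 0, 72], [0, 1, 0], [-36, 0, -36]].
The requested entry is 72.

72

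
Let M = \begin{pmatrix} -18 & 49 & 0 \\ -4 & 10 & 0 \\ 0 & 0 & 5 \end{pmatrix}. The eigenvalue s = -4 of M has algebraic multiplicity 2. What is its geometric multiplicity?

1

M + 4I = [[-14, 49, 0], [-4, 14, 0], [0, 0, 9]].
This matrix has rank 2, so its null space has dimension 3 − 2 = 1.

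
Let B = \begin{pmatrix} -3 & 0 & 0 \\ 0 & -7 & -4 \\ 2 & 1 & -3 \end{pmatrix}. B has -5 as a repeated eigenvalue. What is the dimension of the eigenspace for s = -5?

1

B + 5I = [[2, 0, 0], [0, -2, -4], [2, 1, 2]].
This matrix has rank 2, so its null space has dimension 3 − 2 = 1.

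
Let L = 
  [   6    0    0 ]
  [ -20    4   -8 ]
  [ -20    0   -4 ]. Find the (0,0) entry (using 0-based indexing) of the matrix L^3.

216

Characteristic polynomial: s^3 - 6s^2 - 16s + 96 = (s - 6)(s - 4)(s + 4), so the eigenvalues are -4, 4, 6.
s=4: eigenvector (0, 1, 0).
s=6: eigenvector (1, -2, -2).
s=-4: eigenvector (0, 1, 1).
P = [[0, 1, 0], [1, -2, 1], [0, -2, 1]], D = diag(4, 6, -4), P⁻¹ = [[0, 1, -1], [1, 0, 0], [2, 0, 1]].
L³ = P·diag(64, 216, -64)·P⁻¹ = [[216, 0, 0], [-560, 64, -128], [-560, 0, -64]].
The requested entry is 216.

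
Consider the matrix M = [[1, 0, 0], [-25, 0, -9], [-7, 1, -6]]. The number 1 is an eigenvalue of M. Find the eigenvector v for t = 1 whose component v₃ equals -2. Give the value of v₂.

-7

M − 1I = [[0, 0, 0], [-25, -1, -9], [-7, 1, -7]].
Solving (M − 1I)v = 0 gives the eigenspace spanned by (1, -7, -2).
With v₃ = -2, v = (1, -7, -2), so v₂ = -7.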